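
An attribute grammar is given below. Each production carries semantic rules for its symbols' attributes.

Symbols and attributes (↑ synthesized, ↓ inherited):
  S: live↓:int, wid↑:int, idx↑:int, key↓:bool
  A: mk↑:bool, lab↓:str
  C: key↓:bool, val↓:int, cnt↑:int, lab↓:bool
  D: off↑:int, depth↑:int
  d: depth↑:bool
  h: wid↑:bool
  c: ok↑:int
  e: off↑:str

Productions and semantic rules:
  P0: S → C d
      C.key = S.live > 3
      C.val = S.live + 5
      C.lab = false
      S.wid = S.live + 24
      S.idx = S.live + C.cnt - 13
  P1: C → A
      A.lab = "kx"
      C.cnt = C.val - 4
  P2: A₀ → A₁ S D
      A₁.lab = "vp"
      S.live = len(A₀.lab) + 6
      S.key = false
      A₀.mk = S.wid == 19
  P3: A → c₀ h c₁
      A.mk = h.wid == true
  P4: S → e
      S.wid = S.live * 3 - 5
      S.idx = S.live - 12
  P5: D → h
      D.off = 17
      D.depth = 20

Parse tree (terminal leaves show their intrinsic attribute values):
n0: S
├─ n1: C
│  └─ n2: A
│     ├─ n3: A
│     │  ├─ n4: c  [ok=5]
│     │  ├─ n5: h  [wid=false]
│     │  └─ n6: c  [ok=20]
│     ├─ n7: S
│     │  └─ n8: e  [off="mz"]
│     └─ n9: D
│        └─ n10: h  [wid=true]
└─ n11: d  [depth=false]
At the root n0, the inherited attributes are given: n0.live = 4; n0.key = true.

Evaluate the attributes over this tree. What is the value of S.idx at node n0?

1. n0.live = 4  [given at root]
2. n0.key = true  [given at root]
3. n1.key = true  [S.live > 3]
4. n1.val = 9  [S.live + 5]
5. n1.lab = false  [false]
6. n2.lab = "kx"  ["kx"]
7. n3.lab = "vp"  ["vp"]
8. n4.ok = 5  [terminal]
9. n5.wid = false  [terminal]
10. n6.ok = 20  [terminal]
11. n3.mk = false  [h.wid == true]
12. n7.live = 8  [len(A₀.lab) + 6]
13. n7.key = false  [false]
14. n8.off = "mz"  [terminal]
15. n7.wid = 19  [S.live * 3 - 5]
16. n7.idx = -4  [S.live - 12]
17. n10.wid = true  [terminal]
18. n9.off = 17  [17]
19. n9.depth = 20  [20]
20. n2.mk = true  [S.wid == 19]
21. n1.cnt = 5  [C.val - 4]
22. n11.depth = false  [terminal]
23. n0.wid = 28  [S.live + 24]
24. n0.idx = -4  [S.live + C.cnt - 13]

-4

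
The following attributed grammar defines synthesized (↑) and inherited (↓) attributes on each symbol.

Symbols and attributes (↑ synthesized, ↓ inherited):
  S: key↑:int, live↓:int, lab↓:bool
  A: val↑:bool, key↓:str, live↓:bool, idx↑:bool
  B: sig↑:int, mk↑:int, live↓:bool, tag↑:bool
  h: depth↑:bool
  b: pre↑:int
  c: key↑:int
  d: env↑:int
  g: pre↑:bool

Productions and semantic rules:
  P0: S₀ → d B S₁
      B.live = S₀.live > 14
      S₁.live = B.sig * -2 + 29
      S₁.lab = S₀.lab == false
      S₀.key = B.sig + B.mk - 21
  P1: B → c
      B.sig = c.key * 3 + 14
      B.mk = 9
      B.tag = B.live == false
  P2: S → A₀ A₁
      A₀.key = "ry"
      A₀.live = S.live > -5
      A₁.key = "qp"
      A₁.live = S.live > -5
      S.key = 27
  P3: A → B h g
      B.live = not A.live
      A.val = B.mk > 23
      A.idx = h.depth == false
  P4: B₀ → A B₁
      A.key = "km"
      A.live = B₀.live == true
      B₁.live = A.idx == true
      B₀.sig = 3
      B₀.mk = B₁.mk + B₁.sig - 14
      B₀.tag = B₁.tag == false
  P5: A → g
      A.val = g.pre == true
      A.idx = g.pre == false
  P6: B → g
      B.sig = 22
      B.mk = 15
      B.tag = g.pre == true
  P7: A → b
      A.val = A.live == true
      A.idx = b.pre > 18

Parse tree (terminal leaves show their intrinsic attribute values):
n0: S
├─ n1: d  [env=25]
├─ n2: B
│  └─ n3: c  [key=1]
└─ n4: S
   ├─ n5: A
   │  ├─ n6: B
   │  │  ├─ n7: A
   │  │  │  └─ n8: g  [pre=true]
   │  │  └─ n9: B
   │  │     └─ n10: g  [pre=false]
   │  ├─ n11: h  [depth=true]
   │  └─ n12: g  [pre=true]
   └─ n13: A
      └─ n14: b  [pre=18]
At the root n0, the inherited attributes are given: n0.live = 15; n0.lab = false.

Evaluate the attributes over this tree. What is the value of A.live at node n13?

false

1. n0.live = 15  [given at root]
2. n0.lab = false  [given at root]
3. n1.env = 25  [terminal]
4. n2.live = true  [S₀.live > 14]
5. n3.key = 1  [terminal]
6. n2.sig = 17  [c.key * 3 + 14]
7. n2.mk = 9  [9]
8. n2.tag = false  [B.live == false]
9. n4.live = -5  [B.sig * -2 + 29]
10. n4.lab = true  [S₀.lab == false]
11. n5.key = "ry"  ["ry"]
12. n5.live = false  [S.live > -5]
13. n6.live = true  [not A.live]
14. n7.key = "km"  ["km"]
15. n7.live = true  [B₀.live == true]
16. n8.pre = true  [terminal]
17. n7.val = true  [g.pre == true]
18. n7.idx = false  [g.pre == false]
19. n9.live = false  [A.idx == true]
20. n10.pre = false  [terminal]
21. n9.sig = 22  [22]
22. n9.mk = 15  [15]
23. n9.tag = false  [g.pre == true]
24. n6.sig = 3  [3]
25. n6.mk = 23  [B₁.mk + B₁.sig - 14]
26. n6.tag = true  [B₁.tag == false]
27. n11.depth = true  [terminal]
28. n12.pre = true  [terminal]
29. n5.val = false  [B.mk > 23]
30. n5.idx = false  [h.depth == false]
31. n13.key = "qp"  ["qp"]
32. n13.live = false  [S.live > -5]
33. n14.pre = 18  [terminal]
34. n13.val = false  [A.live == true]
35. n13.idx = false  [b.pre > 18]
36. n4.key = 27  [27]
37. n0.key = 5  [B.sig + B.mk - 21]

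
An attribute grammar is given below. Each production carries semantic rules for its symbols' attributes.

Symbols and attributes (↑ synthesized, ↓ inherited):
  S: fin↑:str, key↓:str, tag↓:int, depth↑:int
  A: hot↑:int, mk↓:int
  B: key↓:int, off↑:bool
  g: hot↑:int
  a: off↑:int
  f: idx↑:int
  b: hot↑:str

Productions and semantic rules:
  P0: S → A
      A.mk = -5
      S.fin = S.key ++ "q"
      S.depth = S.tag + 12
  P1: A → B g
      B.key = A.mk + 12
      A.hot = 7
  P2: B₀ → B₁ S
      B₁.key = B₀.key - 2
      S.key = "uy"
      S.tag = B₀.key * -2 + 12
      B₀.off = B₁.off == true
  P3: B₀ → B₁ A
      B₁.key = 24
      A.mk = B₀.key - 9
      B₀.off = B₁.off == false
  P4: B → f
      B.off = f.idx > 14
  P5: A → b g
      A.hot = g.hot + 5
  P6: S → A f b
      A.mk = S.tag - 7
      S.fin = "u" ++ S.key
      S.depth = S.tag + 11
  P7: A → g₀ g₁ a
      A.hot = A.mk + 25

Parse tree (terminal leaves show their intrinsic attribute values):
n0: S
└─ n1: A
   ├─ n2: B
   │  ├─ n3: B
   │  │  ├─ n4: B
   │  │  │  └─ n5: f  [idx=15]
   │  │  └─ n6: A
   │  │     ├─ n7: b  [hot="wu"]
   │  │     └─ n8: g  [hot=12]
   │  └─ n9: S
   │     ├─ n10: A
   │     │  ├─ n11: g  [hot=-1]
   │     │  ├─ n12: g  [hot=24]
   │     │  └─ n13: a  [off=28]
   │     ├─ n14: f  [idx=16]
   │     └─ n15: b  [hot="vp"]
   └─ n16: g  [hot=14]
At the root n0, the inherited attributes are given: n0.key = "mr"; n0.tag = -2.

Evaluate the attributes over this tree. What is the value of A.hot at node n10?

16

1. n0.key = "mr"  [given at root]
2. n0.tag = -2  [given at root]
3. n1.mk = -5  [-5]
4. n2.key = 7  [A.mk + 12]
5. n3.key = 5  [B₀.key - 2]
6. n4.key = 24  [24]
7. n5.idx = 15  [terminal]
8. n4.off = true  [f.idx > 14]
9. n6.mk = -4  [B₀.key - 9]
10. n7.hot = "wu"  [terminal]
11. n8.hot = 12  [terminal]
12. n6.hot = 17  [g.hot + 5]
13. n3.off = false  [B₁.off == false]
14. n9.key = "uy"  ["uy"]
15. n9.tag = -2  [B₀.key * -2 + 12]
16. n10.mk = -9  [S.tag - 7]
17. n11.hot = -1  [terminal]
18. n12.hot = 24  [terminal]
19. n13.off = 28  [terminal]
20. n10.hot = 16  [A.mk + 25]
21. n14.idx = 16  [terminal]
22. n15.hot = "vp"  [terminal]
23. n9.fin = "uuy"  ["u" ++ S.key]
24. n9.depth = 9  [S.tag + 11]
25. n2.off = false  [B₁.off == true]
26. n16.hot = 14  [terminal]
27. n1.hot = 7  [7]
28. n0.fin = "mrq"  [S.key ++ "q"]
29. n0.depth = 10  [S.tag + 12]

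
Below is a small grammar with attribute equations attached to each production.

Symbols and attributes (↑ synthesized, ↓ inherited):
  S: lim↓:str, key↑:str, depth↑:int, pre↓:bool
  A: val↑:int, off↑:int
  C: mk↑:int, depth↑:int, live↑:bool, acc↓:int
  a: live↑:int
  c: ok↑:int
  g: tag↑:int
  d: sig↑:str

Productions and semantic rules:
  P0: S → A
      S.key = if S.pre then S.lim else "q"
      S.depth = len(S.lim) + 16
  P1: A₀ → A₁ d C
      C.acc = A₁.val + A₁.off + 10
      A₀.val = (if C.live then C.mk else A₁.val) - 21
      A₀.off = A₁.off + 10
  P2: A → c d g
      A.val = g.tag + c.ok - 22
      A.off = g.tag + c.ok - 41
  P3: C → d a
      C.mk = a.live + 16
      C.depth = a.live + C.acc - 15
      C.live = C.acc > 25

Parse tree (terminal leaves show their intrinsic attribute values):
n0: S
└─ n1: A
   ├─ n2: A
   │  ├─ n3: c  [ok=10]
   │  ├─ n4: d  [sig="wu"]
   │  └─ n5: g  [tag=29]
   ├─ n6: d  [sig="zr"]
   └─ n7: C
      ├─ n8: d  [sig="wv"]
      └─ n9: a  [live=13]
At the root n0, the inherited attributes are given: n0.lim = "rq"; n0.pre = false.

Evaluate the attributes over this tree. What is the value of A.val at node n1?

1. n0.lim = "rq"  [given at root]
2. n0.pre = false  [given at root]
3. n3.ok = 10  [terminal]
4. n4.sig = "wu"  [terminal]
5. n5.tag = 29  [terminal]
6. n2.val = 17  [g.tag + c.ok - 22]
7. n2.off = -2  [g.tag + c.ok - 41]
8. n6.sig = "zr"  [terminal]
9. n7.acc = 25  [A₁.val + A₁.off + 10]
10. n8.sig = "wv"  [terminal]
11. n9.live = 13  [terminal]
12. n7.mk = 29  [a.live + 16]
13. n7.depth = 23  [a.live + C.acc - 15]
14. n7.live = false  [C.acc > 25]
15. n1.val = -4  [(if C.live then C.mk else A₁.val) - 21]
16. n1.off = 8  [A₁.off + 10]
17. n0.key = "q"  [if S.pre then S.lim else "q"]
18. n0.depth = 18  [len(S.lim) + 16]

-4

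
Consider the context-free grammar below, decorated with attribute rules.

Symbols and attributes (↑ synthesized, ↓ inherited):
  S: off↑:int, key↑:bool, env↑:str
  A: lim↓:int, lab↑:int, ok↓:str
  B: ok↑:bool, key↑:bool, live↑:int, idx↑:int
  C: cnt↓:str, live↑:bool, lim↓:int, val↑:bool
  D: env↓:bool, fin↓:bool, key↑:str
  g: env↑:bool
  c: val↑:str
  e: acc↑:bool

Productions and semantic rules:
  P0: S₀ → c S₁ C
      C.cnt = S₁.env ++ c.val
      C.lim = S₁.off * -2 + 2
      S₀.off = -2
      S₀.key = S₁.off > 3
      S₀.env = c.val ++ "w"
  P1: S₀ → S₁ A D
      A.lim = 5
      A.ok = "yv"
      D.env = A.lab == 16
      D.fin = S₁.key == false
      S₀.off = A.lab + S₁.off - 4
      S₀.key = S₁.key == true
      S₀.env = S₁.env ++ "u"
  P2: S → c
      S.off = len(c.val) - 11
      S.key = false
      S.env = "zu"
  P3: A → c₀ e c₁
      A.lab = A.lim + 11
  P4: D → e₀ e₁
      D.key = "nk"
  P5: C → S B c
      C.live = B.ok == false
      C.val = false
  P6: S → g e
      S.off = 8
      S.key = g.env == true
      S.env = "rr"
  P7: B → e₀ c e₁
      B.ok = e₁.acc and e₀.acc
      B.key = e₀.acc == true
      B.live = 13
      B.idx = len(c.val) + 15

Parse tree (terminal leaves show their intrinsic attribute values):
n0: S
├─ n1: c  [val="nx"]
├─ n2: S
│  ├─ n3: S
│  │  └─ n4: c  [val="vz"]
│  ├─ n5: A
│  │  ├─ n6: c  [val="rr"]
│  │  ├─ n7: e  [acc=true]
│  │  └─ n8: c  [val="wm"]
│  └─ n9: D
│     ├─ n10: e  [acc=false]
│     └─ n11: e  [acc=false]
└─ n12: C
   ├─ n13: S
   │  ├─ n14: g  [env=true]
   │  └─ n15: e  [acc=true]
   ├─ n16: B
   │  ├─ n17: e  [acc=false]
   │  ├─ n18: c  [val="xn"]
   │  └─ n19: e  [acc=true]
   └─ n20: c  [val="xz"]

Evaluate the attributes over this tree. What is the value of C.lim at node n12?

1. n1.val = "nx"  [terminal]
2. n4.val = "vz"  [terminal]
3. n3.off = -9  [len(c.val) - 11]
4. n3.key = false  [false]
5. n3.env = "zu"  ["zu"]
6. n5.lim = 5  [5]
7. n5.ok = "yv"  ["yv"]
8. n6.val = "rr"  [terminal]
9. n7.acc = true  [terminal]
10. n8.val = "wm"  [terminal]
11. n5.lab = 16  [A.lim + 11]
12. n9.env = true  [A.lab == 16]
13. n9.fin = true  [S₁.key == false]
14. n10.acc = false  [terminal]
15. n11.acc = false  [terminal]
16. n9.key = "nk"  ["nk"]
17. n2.off = 3  [A.lab + S₁.off - 4]
18. n2.key = false  [S₁.key == true]
19. n2.env = "zuu"  [S₁.env ++ "u"]
20. n12.cnt = "zuunx"  [S₁.env ++ c.val]
21. n12.lim = -4  [S₁.off * -2 + 2]
22. n14.env = true  [terminal]
23. n15.acc = true  [terminal]
24. n13.off = 8  [8]
25. n13.key = true  [g.env == true]
26. n13.env = "rr"  ["rr"]
27. n17.acc = false  [terminal]
28. n18.val = "xn"  [terminal]
29. n19.acc = true  [terminal]
30. n16.ok = false  [e₁.acc and e₀.acc]
31. n16.key = false  [e₀.acc == true]
32. n16.live = 13  [13]
33. n16.idx = 17  [len(c.val) + 15]
34. n20.val = "xz"  [terminal]
35. n12.live = true  [B.ok == false]
36. n12.val = false  [false]
37. n0.off = -2  [-2]
38. n0.key = false  [S₁.off > 3]
39. n0.env = "nxw"  [c.val ++ "w"]

-4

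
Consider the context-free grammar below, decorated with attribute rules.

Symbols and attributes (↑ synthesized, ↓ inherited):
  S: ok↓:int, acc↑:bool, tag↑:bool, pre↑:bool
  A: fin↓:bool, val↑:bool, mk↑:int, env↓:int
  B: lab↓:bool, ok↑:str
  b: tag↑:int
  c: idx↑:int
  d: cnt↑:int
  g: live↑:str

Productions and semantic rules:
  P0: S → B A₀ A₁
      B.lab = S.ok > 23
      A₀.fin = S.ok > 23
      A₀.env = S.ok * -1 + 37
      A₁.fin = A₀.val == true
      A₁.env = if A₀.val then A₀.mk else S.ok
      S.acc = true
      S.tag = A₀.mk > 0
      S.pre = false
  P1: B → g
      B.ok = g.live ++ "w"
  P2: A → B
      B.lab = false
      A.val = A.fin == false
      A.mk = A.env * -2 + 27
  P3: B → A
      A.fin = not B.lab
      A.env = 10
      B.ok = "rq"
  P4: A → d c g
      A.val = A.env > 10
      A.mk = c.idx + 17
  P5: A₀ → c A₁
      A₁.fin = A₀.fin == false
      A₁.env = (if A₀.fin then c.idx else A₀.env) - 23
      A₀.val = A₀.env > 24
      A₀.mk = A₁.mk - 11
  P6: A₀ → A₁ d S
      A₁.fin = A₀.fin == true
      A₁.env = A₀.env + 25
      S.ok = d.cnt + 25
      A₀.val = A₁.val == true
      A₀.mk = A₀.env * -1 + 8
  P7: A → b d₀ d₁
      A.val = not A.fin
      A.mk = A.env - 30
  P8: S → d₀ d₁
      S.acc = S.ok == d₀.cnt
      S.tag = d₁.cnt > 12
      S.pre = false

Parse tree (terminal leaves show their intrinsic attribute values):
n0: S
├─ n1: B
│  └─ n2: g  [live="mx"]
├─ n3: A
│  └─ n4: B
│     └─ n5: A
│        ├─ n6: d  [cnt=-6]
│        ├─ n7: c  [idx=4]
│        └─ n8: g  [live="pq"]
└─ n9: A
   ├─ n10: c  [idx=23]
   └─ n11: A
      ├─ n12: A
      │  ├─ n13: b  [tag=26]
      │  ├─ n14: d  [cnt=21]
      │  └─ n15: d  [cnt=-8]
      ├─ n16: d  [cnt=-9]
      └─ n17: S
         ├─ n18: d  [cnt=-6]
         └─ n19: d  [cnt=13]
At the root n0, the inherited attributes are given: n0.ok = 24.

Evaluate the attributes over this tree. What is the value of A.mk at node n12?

1. n0.ok = 24  [given at root]
2. n1.lab = true  [S.ok > 23]
3. n2.live = "mx"  [terminal]
4. n1.ok = "mxw"  [g.live ++ "w"]
5. n3.fin = true  [S.ok > 23]
6. n3.env = 13  [S.ok * -1 + 37]
7. n4.lab = false  [false]
8. n5.fin = true  [not B.lab]
9. n5.env = 10  [10]
10. n6.cnt = -6  [terminal]
11. n7.idx = 4  [terminal]
12. n8.live = "pq"  [terminal]
13. n5.val = false  [A.env > 10]
14. n5.mk = 21  [c.idx + 17]
15. n4.ok = "rq"  ["rq"]
16. n3.val = false  [A.fin == false]
17. n3.mk = 1  [A.env * -2 + 27]
18. n9.fin = false  [A₀.val == true]
19. n9.env = 24  [if A₀.val then A₀.mk else S.ok]
20. n10.idx = 23  [terminal]
21. n11.fin = true  [A₀.fin == false]
22. n11.env = 1  [(if A₀.fin then c.idx else A₀.env) - 23]
23. n12.fin = true  [A₀.fin == true]
24. n12.env = 26  [A₀.env + 25]
25. n13.tag = 26  [terminal]
26. n14.cnt = 21  [terminal]
27. n15.cnt = -8  [terminal]
28. n12.val = false  [not A.fin]
29. n12.mk = -4  [A.env - 30]
30. n16.cnt = -9  [terminal]
31. n17.ok = 16  [d.cnt + 25]
32. n18.cnt = -6  [terminal]
33. n19.cnt = 13  [terminal]
34. n17.acc = false  [S.ok == d₀.cnt]
35. n17.tag = true  [d₁.cnt > 12]
36. n17.pre = false  [false]
37. n11.val = false  [A₁.val == true]
38. n11.mk = 7  [A₀.env * -1 + 8]
39. n9.val = false  [A₀.env > 24]
40. n9.mk = -4  [A₁.mk - 11]
41. n0.acc = true  [true]
42. n0.tag = true  [A₀.mk > 0]
43. n0.pre = false  [false]

-4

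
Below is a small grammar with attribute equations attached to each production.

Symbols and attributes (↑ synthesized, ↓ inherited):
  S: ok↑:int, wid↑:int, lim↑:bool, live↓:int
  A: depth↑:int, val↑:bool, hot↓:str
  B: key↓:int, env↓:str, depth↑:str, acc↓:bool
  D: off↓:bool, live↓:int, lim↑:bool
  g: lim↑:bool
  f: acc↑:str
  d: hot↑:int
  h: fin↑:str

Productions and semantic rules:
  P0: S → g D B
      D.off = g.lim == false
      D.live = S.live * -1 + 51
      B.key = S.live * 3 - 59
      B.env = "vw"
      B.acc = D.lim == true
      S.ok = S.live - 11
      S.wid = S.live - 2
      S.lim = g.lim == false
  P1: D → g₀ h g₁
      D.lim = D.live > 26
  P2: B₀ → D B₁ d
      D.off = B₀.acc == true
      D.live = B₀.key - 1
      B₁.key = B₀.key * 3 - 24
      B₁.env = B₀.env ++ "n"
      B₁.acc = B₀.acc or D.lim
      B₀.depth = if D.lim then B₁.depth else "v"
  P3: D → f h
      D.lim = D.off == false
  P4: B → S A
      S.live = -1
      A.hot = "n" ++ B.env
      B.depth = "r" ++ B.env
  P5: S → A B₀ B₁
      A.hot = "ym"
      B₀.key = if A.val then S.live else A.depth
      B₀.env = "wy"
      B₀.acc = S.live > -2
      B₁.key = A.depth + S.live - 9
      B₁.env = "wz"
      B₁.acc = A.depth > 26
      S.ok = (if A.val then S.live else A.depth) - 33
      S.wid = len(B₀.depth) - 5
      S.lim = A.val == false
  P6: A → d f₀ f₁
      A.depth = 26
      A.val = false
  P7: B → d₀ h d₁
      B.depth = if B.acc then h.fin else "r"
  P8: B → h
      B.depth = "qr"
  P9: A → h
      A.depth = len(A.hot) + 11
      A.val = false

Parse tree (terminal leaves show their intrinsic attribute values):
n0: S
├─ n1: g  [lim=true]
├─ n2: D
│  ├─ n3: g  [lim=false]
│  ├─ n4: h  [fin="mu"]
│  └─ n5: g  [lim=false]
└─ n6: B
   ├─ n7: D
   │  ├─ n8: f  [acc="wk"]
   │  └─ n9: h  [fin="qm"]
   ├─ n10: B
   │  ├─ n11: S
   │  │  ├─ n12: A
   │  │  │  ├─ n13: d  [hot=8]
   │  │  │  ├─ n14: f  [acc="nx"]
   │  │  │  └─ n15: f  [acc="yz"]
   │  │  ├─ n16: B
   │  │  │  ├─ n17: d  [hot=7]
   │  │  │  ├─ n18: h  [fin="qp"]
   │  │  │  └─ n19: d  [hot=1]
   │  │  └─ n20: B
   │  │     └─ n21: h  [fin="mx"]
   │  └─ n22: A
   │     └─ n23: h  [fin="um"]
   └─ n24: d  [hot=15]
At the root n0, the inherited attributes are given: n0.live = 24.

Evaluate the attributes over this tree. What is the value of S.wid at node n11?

-3

1. n0.live = 24  [given at root]
2. n1.lim = true  [terminal]
3. n2.off = false  [g.lim == false]
4. n2.live = 27  [S.live * -1 + 51]
5. n3.lim = false  [terminal]
6. n4.fin = "mu"  [terminal]
7. n5.lim = false  [terminal]
8. n2.lim = true  [D.live > 26]
9. n6.key = 13  [S.live * 3 - 59]
10. n6.env = "vw"  ["vw"]
11. n6.acc = true  [D.lim == true]
12. n7.off = true  [B₀.acc == true]
13. n7.live = 12  [B₀.key - 1]
14. n8.acc = "wk"  [terminal]
15. n9.fin = "qm"  [terminal]
16. n7.lim = false  [D.off == false]
17. n10.key = 15  [B₀.key * 3 - 24]
18. n10.env = "vwn"  [B₀.env ++ "n"]
19. n10.acc = true  [B₀.acc or D.lim]
20. n11.live = -1  [-1]
21. n12.hot = "ym"  ["ym"]
22. n13.hot = 8  [terminal]
23. n14.acc = "nx"  [terminal]
24. n15.acc = "yz"  [terminal]
25. n12.depth = 26  [26]
26. n12.val = false  [false]
27. n16.key = 26  [if A.val then S.live else A.depth]
28. n16.env = "wy"  ["wy"]
29. n16.acc = true  [S.live > -2]
30. n17.hot = 7  [terminal]
31. n18.fin = "qp"  [terminal]
32. n19.hot = 1  [terminal]
33. n16.depth = "qp"  [if B.acc then h.fin else "r"]
34. n20.key = 16  [A.depth + S.live - 9]
35. n20.env = "wz"  ["wz"]
36. n20.acc = false  [A.depth > 26]
37. n21.fin = "mx"  [terminal]
38. n20.depth = "qr"  ["qr"]
39. n11.ok = -7  [(if A.val then S.live else A.depth) - 33]
40. n11.wid = -3  [len(B₀.depth) - 5]
41. n11.lim = true  [A.val == false]
42. n22.hot = "nvwn"  ["n" ++ B.env]
43. n23.fin = "um"  [terminal]
44. n22.depth = 15  [len(A.hot) + 11]
45. n22.val = false  [false]
46. n10.depth = "rvwn"  ["r" ++ B.env]
47. n24.hot = 15  [terminal]
48. n6.depth = "v"  [if D.lim then B₁.depth else "v"]
49. n0.ok = 13  [S.live - 11]
50. n0.wid = 22  [S.live - 2]
51. n0.lim = false  [g.lim == false]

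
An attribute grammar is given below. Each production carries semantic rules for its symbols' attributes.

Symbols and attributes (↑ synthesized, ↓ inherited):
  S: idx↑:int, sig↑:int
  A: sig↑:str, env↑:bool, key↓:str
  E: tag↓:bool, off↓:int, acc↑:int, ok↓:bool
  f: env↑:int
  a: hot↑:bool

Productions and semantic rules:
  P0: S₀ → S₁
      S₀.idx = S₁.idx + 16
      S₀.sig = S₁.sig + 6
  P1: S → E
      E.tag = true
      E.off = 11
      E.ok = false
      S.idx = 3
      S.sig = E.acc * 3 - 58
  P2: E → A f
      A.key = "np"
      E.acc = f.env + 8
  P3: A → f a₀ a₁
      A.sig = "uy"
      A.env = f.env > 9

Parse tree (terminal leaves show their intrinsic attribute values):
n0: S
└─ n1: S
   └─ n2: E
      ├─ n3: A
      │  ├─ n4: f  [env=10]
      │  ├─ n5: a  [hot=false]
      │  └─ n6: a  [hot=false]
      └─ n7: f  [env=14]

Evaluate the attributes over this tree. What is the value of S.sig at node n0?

14

1. n2.tag = true  [true]
2. n2.off = 11  [11]
3. n2.ok = false  [false]
4. n3.key = "np"  ["np"]
5. n4.env = 10  [terminal]
6. n5.hot = false  [terminal]
7. n6.hot = false  [terminal]
8. n3.sig = "uy"  ["uy"]
9. n3.env = true  [f.env > 9]
10. n7.env = 14  [terminal]
11. n2.acc = 22  [f.env + 8]
12. n1.idx = 3  [3]
13. n1.sig = 8  [E.acc * 3 - 58]
14. n0.idx = 19  [S₁.idx + 16]
15. n0.sig = 14  [S₁.sig + 6]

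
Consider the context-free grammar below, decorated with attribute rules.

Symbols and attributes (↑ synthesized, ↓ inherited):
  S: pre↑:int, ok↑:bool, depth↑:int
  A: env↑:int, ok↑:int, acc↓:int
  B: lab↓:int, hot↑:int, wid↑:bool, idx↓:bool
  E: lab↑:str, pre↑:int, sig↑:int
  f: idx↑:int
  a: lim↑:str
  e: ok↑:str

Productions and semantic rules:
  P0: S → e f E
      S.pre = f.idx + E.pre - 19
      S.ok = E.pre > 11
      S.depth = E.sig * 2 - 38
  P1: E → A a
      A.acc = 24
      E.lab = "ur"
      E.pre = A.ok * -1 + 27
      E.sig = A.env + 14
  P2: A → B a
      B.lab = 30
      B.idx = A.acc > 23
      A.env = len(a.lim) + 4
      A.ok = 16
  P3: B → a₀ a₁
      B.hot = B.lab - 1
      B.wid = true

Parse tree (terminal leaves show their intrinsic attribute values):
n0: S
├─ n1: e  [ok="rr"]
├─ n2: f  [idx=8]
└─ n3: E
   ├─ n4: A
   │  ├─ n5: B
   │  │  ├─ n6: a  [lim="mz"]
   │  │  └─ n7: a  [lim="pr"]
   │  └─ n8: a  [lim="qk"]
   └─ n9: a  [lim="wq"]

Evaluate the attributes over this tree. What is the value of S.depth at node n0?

1. n1.ok = "rr"  [terminal]
2. n2.idx = 8  [terminal]
3. n4.acc = 24  [24]
4. n5.lab = 30  [30]
5. n5.idx = true  [A.acc > 23]
6. n6.lim = "mz"  [terminal]
7. n7.lim = "pr"  [terminal]
8. n5.hot = 29  [B.lab - 1]
9. n5.wid = true  [true]
10. n8.lim = "qk"  [terminal]
11. n4.env = 6  [len(a.lim) + 4]
12. n4.ok = 16  [16]
13. n9.lim = "wq"  [terminal]
14. n3.lab = "ur"  ["ur"]
15. n3.pre = 11  [A.ok * -1 + 27]
16. n3.sig = 20  [A.env + 14]
17. n0.pre = 0  [f.idx + E.pre - 19]
18. n0.ok = false  [E.pre > 11]
19. n0.depth = 2  [E.sig * 2 - 38]

2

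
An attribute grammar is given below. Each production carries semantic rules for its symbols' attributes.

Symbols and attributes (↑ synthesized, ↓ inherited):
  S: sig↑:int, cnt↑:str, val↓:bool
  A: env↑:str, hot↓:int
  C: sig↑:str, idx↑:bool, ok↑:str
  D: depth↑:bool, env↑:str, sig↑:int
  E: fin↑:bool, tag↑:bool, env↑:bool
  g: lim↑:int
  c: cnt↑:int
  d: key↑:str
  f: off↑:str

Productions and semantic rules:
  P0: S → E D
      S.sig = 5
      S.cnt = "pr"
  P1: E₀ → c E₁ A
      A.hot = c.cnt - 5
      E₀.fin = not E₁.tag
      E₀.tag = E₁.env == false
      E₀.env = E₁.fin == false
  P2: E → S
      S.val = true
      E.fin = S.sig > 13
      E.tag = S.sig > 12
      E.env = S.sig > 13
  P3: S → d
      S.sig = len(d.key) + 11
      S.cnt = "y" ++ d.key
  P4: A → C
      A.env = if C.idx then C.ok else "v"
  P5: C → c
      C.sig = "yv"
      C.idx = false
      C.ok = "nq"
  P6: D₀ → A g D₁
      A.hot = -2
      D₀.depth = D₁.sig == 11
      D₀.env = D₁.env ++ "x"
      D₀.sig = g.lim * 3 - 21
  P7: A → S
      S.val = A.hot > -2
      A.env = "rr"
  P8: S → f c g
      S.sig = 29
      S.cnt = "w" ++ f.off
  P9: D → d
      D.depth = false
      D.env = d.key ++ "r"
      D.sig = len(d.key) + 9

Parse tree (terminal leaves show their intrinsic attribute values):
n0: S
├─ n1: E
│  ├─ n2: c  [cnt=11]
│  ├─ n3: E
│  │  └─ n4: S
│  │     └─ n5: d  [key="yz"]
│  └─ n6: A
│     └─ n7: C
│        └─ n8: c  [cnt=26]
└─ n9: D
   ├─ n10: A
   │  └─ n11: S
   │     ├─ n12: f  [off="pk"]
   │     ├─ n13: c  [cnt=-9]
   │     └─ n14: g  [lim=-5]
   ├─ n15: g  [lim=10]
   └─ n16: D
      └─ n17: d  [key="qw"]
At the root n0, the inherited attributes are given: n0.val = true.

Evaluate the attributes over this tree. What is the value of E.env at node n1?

1. n0.val = true  [given at root]
2. n2.cnt = 11  [terminal]
3. n4.val = true  [true]
4. n5.key = "yz"  [terminal]
5. n4.sig = 13  [len(d.key) + 11]
6. n4.cnt = "yyz"  ["y" ++ d.key]
7. n3.fin = false  [S.sig > 13]
8. n3.tag = true  [S.sig > 12]
9. n3.env = false  [S.sig > 13]
10. n6.hot = 6  [c.cnt - 5]
11. n8.cnt = 26  [terminal]
12. n7.sig = "yv"  ["yv"]
13. n7.idx = false  [false]
14. n7.ok = "nq"  ["nq"]
15. n6.env = "v"  [if C.idx then C.ok else "v"]
16. n1.fin = false  [not E₁.tag]
17. n1.tag = true  [E₁.env == false]
18. n1.env = true  [E₁.fin == false]
19. n10.hot = -2  [-2]
20. n11.val = false  [A.hot > -2]
21. n12.off = "pk"  [terminal]
22. n13.cnt = -9  [terminal]
23. n14.lim = -5  [terminal]
24. n11.sig = 29  [29]
25. n11.cnt = "wpk"  ["w" ++ f.off]
26. n10.env = "rr"  ["rr"]
27. n15.lim = 10  [terminal]
28. n17.key = "qw"  [terminal]
29. n16.depth = false  [false]
30. n16.env = "qwr"  [d.key ++ "r"]
31. n16.sig = 11  [len(d.key) + 9]
32. n9.depth = true  [D₁.sig == 11]
33. n9.env = "qwrx"  [D₁.env ++ "x"]
34. n9.sig = 9  [g.lim * 3 - 21]
35. n0.sig = 5  [5]
36. n0.cnt = "pr"  ["pr"]

true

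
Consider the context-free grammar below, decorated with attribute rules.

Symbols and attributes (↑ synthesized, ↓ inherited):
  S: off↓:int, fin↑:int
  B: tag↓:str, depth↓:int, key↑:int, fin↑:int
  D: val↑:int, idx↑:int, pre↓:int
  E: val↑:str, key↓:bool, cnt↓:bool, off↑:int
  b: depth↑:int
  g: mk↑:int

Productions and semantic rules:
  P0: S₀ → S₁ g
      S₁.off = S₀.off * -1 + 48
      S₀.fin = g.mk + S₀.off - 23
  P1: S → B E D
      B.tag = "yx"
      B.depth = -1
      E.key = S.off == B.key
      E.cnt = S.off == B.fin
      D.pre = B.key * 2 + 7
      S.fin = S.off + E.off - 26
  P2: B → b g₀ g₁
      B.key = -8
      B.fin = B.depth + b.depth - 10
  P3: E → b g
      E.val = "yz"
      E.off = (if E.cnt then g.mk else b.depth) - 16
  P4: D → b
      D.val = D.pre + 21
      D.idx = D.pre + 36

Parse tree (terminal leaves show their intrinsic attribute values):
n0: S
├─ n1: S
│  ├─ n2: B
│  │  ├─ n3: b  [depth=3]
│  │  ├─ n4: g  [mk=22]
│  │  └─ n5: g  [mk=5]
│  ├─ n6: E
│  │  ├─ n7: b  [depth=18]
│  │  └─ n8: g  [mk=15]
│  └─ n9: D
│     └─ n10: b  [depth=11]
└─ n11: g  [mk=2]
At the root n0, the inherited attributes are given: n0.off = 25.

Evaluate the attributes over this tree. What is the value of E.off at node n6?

2

1. n0.off = 25  [given at root]
2. n1.off = 23  [S₀.off * -1 + 48]
3. n2.tag = "yx"  ["yx"]
4. n2.depth = -1  [-1]
5. n3.depth = 3  [terminal]
6. n4.mk = 22  [terminal]
7. n5.mk = 5  [terminal]
8. n2.key = -8  [-8]
9. n2.fin = -8  [B.depth + b.depth - 10]
10. n6.key = false  [S.off == B.key]
11. n6.cnt = false  [S.off == B.fin]
12. n7.depth = 18  [terminal]
13. n8.mk = 15  [terminal]
14. n6.val = "yz"  ["yz"]
15. n6.off = 2  [(if E.cnt then g.mk else b.depth) - 16]
16. n9.pre = -9  [B.key * 2 + 7]
17. n10.depth = 11  [terminal]
18. n9.val = 12  [D.pre + 21]
19. n9.idx = 27  [D.pre + 36]
20. n1.fin = -1  [S.off + E.off - 26]
21. n11.mk = 2  [terminal]
22. n0.fin = 4  [g.mk + S₀.off - 23]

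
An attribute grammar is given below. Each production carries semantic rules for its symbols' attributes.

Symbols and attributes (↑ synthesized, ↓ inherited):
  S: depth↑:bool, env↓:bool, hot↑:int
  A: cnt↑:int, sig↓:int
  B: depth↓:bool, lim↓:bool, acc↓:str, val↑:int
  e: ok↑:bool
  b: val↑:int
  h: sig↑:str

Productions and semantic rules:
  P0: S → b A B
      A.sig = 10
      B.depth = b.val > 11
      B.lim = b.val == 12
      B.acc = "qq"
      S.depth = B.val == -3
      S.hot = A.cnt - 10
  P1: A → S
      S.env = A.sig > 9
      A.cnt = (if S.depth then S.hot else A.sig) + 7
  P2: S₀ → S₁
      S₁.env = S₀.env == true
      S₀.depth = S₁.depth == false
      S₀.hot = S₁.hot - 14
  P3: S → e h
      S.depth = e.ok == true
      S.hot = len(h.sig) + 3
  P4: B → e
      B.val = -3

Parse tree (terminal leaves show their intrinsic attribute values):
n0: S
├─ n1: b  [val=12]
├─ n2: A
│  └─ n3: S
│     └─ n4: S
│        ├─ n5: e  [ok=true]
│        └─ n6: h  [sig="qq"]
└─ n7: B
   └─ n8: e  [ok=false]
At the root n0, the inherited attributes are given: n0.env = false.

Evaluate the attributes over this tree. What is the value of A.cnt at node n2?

1. n0.env = false  [given at root]
2. n1.val = 12  [terminal]
3. n2.sig = 10  [10]
4. n3.env = true  [A.sig > 9]
5. n4.env = true  [S₀.env == true]
6. n5.ok = true  [terminal]
7. n6.sig = "qq"  [terminal]
8. n4.depth = true  [e.ok == true]
9. n4.hot = 5  [len(h.sig) + 3]
10. n3.depth = false  [S₁.depth == false]
11. n3.hot = -9  [S₁.hot - 14]
12. n2.cnt = 17  [(if S.depth then S.hot else A.sig) + 7]
13. n7.depth = true  [b.val > 11]
14. n7.lim = true  [b.val == 12]
15. n7.acc = "qq"  ["qq"]
16. n8.ok = false  [terminal]
17. n7.val = -3  [-3]
18. n0.depth = true  [B.val == -3]
19. n0.hot = 7  [A.cnt - 10]

17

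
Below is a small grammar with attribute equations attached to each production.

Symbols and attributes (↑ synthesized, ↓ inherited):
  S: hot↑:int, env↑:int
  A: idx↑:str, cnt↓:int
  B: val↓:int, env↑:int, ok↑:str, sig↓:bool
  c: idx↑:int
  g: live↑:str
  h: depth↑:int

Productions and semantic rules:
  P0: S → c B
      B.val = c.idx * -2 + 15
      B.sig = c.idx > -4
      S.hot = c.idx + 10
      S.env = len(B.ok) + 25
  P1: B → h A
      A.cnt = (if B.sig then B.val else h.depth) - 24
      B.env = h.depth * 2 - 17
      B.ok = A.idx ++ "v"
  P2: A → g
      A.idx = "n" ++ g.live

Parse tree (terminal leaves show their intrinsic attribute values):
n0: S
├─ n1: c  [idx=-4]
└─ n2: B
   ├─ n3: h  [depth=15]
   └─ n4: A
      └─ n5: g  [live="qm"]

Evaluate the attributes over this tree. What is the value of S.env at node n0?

1. n1.idx = -4  [terminal]
2. n2.val = 23  [c.idx * -2 + 15]
3. n2.sig = false  [c.idx > -4]
4. n3.depth = 15  [terminal]
5. n4.cnt = -9  [(if B.sig then B.val else h.depth) - 24]
6. n5.live = "qm"  [terminal]
7. n4.idx = "nqm"  ["n" ++ g.live]
8. n2.env = 13  [h.depth * 2 - 17]
9. n2.ok = "nqmv"  [A.idx ++ "v"]
10. n0.hot = 6  [c.idx + 10]
11. n0.env = 29  [len(B.ok) + 25]

29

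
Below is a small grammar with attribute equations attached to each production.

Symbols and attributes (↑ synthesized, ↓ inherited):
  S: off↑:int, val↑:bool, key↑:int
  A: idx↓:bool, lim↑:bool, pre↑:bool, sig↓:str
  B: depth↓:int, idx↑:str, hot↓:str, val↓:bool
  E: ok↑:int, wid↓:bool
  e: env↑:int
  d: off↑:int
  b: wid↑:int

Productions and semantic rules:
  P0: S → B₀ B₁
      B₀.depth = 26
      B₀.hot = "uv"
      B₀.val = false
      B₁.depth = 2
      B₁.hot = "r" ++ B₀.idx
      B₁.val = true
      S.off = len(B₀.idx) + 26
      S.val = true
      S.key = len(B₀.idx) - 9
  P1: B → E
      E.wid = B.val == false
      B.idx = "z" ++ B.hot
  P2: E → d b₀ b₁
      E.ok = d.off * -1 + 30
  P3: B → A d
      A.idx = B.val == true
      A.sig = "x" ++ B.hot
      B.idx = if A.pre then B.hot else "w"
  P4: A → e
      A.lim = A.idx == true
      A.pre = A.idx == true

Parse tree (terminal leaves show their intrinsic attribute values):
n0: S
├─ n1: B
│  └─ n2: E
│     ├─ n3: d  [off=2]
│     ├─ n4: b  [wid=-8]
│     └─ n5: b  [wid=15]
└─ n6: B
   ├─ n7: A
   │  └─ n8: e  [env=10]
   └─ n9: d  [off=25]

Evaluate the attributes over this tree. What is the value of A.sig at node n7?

1. n1.depth = 26  [26]
2. n1.hot = "uv"  ["uv"]
3. n1.val = false  [false]
4. n2.wid = true  [B.val == false]
5. n3.off = 2  [terminal]
6. n4.wid = -8  [terminal]
7. n5.wid = 15  [terminal]
8. n2.ok = 28  [d.off * -1 + 30]
9. n1.idx = "zuv"  ["z" ++ B.hot]
10. n6.depth = 2  [2]
11. n6.hot = "rzuv"  ["r" ++ B₀.idx]
12. n6.val = true  [true]
13. n7.idx = true  [B.val == true]
14. n7.sig = "xrzuv"  ["x" ++ B.hot]
15. n8.env = 10  [terminal]
16. n7.lim = true  [A.idx == true]
17. n7.pre = true  [A.idx == true]
18. n9.off = 25  [terminal]
19. n6.idx = "rzuv"  [if A.pre then B.hot else "w"]
20. n0.off = 29  [len(B₀.idx) + 26]
21. n0.val = true  [true]
22. n0.key = -6  [len(B₀.idx) - 9]

"xrzuv"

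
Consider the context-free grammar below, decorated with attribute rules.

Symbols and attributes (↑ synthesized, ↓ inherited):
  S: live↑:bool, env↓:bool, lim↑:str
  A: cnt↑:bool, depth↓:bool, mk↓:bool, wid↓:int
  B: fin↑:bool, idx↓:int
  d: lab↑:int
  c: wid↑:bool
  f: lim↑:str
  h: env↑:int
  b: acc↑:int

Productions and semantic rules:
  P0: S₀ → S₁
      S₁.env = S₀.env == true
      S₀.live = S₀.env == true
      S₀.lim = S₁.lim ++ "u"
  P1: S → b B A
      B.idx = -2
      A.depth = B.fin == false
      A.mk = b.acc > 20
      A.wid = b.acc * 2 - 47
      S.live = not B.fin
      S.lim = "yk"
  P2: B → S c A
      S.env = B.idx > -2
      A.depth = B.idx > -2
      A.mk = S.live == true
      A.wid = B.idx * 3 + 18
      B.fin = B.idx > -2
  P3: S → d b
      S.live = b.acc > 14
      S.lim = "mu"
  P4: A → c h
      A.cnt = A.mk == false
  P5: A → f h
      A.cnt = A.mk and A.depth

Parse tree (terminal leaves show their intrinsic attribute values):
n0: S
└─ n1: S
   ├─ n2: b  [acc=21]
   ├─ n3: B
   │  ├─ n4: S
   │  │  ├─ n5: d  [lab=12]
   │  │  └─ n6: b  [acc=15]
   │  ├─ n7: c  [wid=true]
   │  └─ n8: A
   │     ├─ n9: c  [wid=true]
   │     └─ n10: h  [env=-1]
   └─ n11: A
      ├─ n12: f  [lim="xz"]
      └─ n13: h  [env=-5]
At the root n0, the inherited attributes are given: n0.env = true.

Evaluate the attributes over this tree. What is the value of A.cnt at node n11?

true

1. n0.env = true  [given at root]
2. n1.env = true  [S₀.env == true]
3. n2.acc = 21  [terminal]
4. n3.idx = -2  [-2]
5. n4.env = false  [B.idx > -2]
6. n5.lab = 12  [terminal]
7. n6.acc = 15  [terminal]
8. n4.live = true  [b.acc > 14]
9. n4.lim = "mu"  ["mu"]
10. n7.wid = true  [terminal]
11. n8.depth = false  [B.idx > -2]
12. n8.mk = true  [S.live == true]
13. n8.wid = 12  [B.idx * 3 + 18]
14. n9.wid = true  [terminal]
15. n10.env = -1  [terminal]
16. n8.cnt = false  [A.mk == false]
17. n3.fin = false  [B.idx > -2]
18. n11.depth = true  [B.fin == false]
19. n11.mk = true  [b.acc > 20]
20. n11.wid = -5  [b.acc * 2 - 47]
21. n12.lim = "xz"  [terminal]
22. n13.env = -5  [terminal]
23. n11.cnt = true  [A.mk and A.depth]
24. n1.live = true  [not B.fin]
25. n1.lim = "yk"  ["yk"]
26. n0.live = true  [S₀.env == true]
27. n0.lim = "yku"  [S₁.lim ++ "u"]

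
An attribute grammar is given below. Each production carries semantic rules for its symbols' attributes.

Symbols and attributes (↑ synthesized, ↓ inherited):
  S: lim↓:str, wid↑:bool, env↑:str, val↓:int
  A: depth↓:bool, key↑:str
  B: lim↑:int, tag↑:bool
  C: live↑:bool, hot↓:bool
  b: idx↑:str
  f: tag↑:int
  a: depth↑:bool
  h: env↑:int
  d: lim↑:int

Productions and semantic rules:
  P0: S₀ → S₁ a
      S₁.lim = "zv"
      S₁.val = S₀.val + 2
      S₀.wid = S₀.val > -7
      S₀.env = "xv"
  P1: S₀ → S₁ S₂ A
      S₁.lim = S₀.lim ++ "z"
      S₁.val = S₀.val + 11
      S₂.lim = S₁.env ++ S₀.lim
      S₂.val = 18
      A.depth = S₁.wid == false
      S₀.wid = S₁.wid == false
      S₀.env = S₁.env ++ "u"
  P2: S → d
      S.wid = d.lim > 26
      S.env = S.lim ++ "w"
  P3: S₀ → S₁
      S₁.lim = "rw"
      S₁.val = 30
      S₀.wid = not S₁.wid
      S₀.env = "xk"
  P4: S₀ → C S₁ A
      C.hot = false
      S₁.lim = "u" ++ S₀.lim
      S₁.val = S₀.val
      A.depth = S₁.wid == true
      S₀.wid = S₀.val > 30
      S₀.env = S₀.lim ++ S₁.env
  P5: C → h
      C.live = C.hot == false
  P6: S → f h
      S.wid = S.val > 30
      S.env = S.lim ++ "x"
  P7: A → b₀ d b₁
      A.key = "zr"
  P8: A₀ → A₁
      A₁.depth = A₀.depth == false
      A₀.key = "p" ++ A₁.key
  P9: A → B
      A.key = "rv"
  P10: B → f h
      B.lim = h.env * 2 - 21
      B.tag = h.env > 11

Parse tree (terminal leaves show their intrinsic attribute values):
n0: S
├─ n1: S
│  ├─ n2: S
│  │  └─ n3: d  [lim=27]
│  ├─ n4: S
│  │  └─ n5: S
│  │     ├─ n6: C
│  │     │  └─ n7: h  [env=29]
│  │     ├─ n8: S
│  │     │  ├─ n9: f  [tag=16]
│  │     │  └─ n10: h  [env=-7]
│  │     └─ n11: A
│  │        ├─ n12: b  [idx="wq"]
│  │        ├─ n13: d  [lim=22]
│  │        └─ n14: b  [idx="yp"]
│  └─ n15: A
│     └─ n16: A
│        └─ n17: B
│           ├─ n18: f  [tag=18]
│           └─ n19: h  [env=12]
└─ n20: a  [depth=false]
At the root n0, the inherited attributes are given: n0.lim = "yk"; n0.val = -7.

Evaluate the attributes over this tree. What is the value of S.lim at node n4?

1. n0.lim = "yk"  [given at root]
2. n0.val = -7  [given at root]
3. n1.lim = "zv"  ["zv"]
4. n1.val = -5  [S₀.val + 2]
5. n2.lim = "zvz"  [S₀.lim ++ "z"]
6. n2.val = 6  [S₀.val + 11]
7. n3.lim = 27  [terminal]
8. n2.wid = true  [d.lim > 26]
9. n2.env = "zvzw"  [S.lim ++ "w"]
10. n4.lim = "zvzwzv"  [S₁.env ++ S₀.lim]
11. n4.val = 18  [18]
12. n5.lim = "rw"  ["rw"]
13. n5.val = 30  [30]
14. n6.hot = false  [false]
15. n7.env = 29  [terminal]
16. n6.live = true  [C.hot == false]
17. n8.lim = "urw"  ["u" ++ S₀.lim]
18. n8.val = 30  [S₀.val]
19. n9.tag = 16  [terminal]
20. n10.env = -7  [terminal]
21. n8.wid = false  [S.val > 30]
22. n8.env = "urwx"  [S.lim ++ "x"]
23. n11.depth = false  [S₁.wid == true]
24. n12.idx = "wq"  [terminal]
25. n13.lim = 22  [terminal]
26. n14.idx = "yp"  [terminal]
27. n11.key = "zr"  ["zr"]
28. n5.wid = false  [S₀.val > 30]
29. n5.env = "rwurwx"  [S₀.lim ++ S₁.env]
30. n4.wid = true  [not S₁.wid]
31. n4.env = "xk"  ["xk"]
32. n15.depth = false  [S₁.wid == false]
33. n16.depth = true  [A₀.depth == false]
34. n18.tag = 18  [terminal]
35. n19.env = 12  [terminal]
36. n17.lim = 3  [h.env * 2 - 21]
37. n17.tag = true  [h.env > 11]
38. n16.key = "rv"  ["rv"]
39. n15.key = "prv"  ["p" ++ A₁.key]
40. n1.wid = false  [S₁.wid == false]
41. n1.env = "zvzwu"  [S₁.env ++ "u"]
42. n20.depth = false  [terminal]
43. n0.wid = false  [S₀.val > -7]
44. n0.env = "xv"  ["xv"]

"zvzwzv"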